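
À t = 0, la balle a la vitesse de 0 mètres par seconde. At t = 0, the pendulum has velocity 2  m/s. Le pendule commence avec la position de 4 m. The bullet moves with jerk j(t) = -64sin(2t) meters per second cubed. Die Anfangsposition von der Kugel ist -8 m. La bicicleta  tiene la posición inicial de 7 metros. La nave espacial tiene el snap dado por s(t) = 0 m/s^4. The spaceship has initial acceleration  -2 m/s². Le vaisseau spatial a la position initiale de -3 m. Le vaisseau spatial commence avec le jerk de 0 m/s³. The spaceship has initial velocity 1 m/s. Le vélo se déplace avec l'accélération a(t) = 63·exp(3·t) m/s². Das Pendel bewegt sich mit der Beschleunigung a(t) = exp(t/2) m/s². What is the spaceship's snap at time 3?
Using s(t) = 0 and substituting t = 3, we find s = 0.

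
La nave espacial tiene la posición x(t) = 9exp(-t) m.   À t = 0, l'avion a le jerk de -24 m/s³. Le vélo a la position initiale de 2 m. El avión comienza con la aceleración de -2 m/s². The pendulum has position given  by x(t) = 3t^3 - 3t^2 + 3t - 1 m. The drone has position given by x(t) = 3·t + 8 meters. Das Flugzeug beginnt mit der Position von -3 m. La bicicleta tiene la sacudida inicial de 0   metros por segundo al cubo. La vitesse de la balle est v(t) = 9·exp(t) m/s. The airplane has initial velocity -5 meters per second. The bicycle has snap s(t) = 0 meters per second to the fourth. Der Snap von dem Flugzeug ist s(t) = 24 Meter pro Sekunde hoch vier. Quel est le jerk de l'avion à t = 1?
Nous devons intégrer notre équation du snap s(t) = 24 1 fois. La primitive du snap, avec j(0) = -24, donne le jerk: j(t) = 24·t - 24. De l'équation du jerk j(t) = 24·t - 24, nous substituons t = 1 pour obtenir j = 0.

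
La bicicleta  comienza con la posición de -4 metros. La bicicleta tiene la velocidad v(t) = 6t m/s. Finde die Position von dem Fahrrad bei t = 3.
Ausgehend von der Geschwindigkeit v(t) = 6·t, nehmen wir 1 Stammfunktion. Das Integral von der Geschwindigkeit, mit x(0) = -4, ergibt die Position: x(t) = 3·t^2 - 4. Wir haben die Position x(t) = 3·t^2 - 4. Durch Einsetzen von t = 3: x(3) = 23.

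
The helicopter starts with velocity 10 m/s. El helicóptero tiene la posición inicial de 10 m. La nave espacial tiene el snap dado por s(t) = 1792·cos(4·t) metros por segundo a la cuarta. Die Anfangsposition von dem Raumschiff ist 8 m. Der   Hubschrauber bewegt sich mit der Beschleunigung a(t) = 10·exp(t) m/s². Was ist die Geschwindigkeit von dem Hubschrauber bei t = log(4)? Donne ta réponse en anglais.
To find the answer, we compute 1 antiderivative of a(t) = 10·exp(t). The integral of acceleration, with v(0) = 10, gives velocity: v(t) = 10·exp(t). Using v(t) = 10·exp(t) and substituting t = log(4), we find v = 40.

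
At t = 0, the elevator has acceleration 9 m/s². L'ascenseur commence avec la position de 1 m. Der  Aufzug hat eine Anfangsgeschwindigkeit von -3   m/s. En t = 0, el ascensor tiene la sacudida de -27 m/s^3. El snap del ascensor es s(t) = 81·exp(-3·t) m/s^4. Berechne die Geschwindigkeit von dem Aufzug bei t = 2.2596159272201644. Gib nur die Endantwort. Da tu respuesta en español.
La respuesta es -0.00341275466894826.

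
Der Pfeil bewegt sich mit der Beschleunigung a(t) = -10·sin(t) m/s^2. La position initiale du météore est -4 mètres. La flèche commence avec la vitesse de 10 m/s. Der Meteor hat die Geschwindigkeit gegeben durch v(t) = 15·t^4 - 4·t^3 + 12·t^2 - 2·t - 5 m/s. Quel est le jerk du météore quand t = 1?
Pour résoudre ceci, nous devons prendre 2 dérivées de notre équation de la vitesse v(t) = 15·t^4 - 4·t^3 + 12·t^2 - 2·t - 5. La dérivée de la vitesse donne l'accélération: a(t) = 60·t^3 - 12·t^2 + 24·t - 2. La dérivée de l'accélération donne le jerk: j(t) = 180·t^2 - 24·t + 24. En utilisant j(t) = 180·t^2 - 24·t + 24 et en substituant t = 1, nous trouvons j = 180.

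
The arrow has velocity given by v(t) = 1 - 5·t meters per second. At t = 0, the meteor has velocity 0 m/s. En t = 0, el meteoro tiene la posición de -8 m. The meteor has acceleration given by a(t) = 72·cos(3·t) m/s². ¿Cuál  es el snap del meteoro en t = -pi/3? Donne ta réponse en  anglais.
Starting from acceleration a(t) = 72·cos(3·t), we take 2 derivatives. Differentiating acceleration, we get jerk: j(t) = -216·sin(3·t). The derivative of jerk gives snap: s(t) = -648·cos(3·t). We have snap s(t) = -648·cos(3·t). Substituting t = -pi/3: s(-pi/3) = 648.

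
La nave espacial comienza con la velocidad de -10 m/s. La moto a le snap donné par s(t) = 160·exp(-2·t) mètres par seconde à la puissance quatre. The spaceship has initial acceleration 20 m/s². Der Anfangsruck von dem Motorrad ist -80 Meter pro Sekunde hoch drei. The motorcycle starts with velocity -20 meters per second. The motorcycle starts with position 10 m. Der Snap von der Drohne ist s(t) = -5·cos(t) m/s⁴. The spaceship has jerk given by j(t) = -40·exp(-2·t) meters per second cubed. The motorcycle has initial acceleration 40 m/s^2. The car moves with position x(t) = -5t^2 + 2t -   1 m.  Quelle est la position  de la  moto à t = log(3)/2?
Nous devons intégrer notre équation du snap s(t) = 160·exp(-2·t) 4 fois. En intégrant le snap et en utilisant la condition initiale j(0) = -80, nous obtenons j(t) = -80·exp(-2·t). En intégrant le jerk et en utilisant la condition initiale a(0) = 40, nous obtenons a(t) = 40·exp(-2·t). En intégrant l'accélération et en utilisant la condition initiale v(0) = -20, nous obtenons v(t) = -20·exp(-2·t). En prenant ∫v(t)dt et en appliquant x(0) = 10, nous trouvons x(t) = 10·exp(-2·t). Nous avons la position x(t) = 10·exp(-2·t). En substituant t = log(3)/2: x(log(3)/2) = 10/3.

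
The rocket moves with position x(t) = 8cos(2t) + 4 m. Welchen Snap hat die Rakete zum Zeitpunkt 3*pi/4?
Wir müssen unsere Gleichung für die Position x(t) = 8·cos(2·t) + 4 4-mal ableiten. Die Ableitung von der Position ergibt die Geschwindigkeit: v(t) = -16·sin(2·t). Die Ableitung von der Geschwindigkeit ergibt die Beschleunigung: a(t) = -32·cos(2·t). Die Ableitung von der Beschleunigung ergibt den Ruck: j(t) = 64·sin(2·t). Mit d/dt von j(t) finden wir s(t) = 128·cos(2·t). Mit s(t) = 128·cos(2·t) und Einsetzen von t = 3*pi/4, finden wir s = 0.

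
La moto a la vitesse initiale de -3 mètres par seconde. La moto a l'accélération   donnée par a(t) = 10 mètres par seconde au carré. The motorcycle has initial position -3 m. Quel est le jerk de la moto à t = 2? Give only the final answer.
À t = 2, j = 0.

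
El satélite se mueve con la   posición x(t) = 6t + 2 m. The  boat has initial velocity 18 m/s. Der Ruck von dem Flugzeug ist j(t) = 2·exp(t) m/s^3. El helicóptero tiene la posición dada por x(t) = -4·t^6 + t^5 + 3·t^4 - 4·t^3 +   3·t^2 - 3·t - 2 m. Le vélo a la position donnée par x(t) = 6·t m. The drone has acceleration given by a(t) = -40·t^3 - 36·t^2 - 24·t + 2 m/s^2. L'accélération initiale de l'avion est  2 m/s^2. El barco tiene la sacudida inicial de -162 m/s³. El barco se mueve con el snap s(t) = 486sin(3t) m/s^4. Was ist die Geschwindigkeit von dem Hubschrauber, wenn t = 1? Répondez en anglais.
To solve this, we need to take 1 derivative of our position equation x(t) = -4·t^6 + t^5 + 3·t^4 - 4·t^3 + 3·t^2 - 3·t - 2. Taking d/dt of x(t), we find v(t) = -24·t^5 + 5·t^4 + 12·t^3 - 12·t^2 + 6·t - 3. We have velocity v(t) = -24·t^5 + 5·t^4 + 12·t^3 - 12·t^2 + 6·t - 3. Substituting t = 1: v(1) = -16.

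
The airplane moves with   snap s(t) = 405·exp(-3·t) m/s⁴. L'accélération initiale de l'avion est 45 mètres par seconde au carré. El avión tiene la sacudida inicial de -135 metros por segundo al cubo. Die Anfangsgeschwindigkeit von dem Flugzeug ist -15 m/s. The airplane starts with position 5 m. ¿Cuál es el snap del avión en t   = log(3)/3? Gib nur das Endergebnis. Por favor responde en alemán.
Bei t = log(3)/3, s = 135.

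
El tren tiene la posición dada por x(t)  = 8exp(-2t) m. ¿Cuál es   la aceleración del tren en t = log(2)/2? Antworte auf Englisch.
Starting from position x(t) = 8·exp(-2·t), we take 2 derivatives. Taking d/dt of x(t), we find v(t) = -16·exp(-2·t). Differentiating velocity, we get acceleration: a(t) = 32·exp(-2·t). From the given acceleration equation a(t) = 32·exp(-2·t), we substitute t = log(2)/2 to get a = 16.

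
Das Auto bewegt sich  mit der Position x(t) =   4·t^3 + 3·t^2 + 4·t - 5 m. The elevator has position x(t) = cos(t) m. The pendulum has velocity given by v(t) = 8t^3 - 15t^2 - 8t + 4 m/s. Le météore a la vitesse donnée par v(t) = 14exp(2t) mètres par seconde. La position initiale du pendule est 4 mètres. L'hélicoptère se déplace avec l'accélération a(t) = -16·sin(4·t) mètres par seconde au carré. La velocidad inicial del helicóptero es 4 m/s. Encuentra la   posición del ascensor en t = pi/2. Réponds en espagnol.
Usando x(t) = cos(t) y sustituyendo t = pi/2, encontramos x = 0.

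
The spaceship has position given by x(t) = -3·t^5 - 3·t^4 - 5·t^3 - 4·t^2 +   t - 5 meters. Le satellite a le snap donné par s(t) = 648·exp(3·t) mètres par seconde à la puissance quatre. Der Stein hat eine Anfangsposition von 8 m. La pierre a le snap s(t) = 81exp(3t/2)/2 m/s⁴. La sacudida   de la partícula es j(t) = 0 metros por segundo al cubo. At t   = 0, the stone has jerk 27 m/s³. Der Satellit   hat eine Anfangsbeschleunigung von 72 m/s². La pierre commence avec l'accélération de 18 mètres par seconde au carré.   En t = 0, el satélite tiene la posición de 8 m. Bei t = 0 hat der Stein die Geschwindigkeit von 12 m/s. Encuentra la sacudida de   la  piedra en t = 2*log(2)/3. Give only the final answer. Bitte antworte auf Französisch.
À t = 2*log(2)/3, j = 54.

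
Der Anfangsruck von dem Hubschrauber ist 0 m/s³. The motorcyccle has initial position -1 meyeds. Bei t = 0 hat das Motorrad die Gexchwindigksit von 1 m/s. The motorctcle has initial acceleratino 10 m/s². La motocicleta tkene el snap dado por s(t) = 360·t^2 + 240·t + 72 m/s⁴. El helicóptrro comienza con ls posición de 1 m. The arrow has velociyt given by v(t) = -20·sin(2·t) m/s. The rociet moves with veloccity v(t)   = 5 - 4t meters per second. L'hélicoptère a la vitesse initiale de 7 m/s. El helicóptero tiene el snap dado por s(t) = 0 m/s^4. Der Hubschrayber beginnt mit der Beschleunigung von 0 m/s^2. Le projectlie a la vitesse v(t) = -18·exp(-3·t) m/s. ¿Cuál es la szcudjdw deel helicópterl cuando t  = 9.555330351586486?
Para resolver esto, necesitamos tomar 1 integral de nuestra ecuación del snap s(t) = 0. La antiderivada del snap es la sacudida. Usando j(0) = 0, obtenemos j(t) = 0. Usando j(t) = 0 y sustituyendo t = 9.555330351586486, encontramos j = 0.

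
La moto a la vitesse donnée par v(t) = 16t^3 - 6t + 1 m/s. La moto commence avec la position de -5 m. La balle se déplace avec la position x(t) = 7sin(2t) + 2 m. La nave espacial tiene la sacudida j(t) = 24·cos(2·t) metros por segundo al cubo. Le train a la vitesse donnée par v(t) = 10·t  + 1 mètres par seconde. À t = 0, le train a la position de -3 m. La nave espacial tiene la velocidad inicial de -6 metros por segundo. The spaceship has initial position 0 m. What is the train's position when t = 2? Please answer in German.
Wir müssen unsere Gleichung für die Geschwindigkeit v(t) = 10·t + 1 1-mal integrieren. Das Integral von der Geschwindigkeit ist die Position. Mit x(0) = -3 erhalten wir x(t) = 5·t^2 + t - 3. Wir haben die Position x(t) = 5·t^2 + t - 3. Durch Einsetzen von t = 2: x(2) = 19.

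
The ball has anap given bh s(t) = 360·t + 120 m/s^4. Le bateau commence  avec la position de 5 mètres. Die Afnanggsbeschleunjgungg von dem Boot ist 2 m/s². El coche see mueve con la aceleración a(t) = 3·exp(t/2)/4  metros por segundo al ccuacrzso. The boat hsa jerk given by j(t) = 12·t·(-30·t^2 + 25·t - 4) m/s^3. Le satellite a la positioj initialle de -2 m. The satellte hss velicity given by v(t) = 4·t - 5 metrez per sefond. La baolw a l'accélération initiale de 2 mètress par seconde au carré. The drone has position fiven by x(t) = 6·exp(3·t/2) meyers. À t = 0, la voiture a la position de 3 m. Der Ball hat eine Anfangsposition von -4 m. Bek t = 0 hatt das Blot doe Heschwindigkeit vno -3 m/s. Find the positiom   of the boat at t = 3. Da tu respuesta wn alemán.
Um dies zu lösen, müssen wir 3 Integrale unserer Gleichung für den Ruck j(t) = 12·t·(-30·t^2 + 25·t - 4) finden. Mit ∫j(t)dt und Anwendung von a(0) = 2, finden wir a(t) = -90·t^4 + 100·t^3 - 24·t^2 + 2. Das Integral von der Beschleunigung ist die Geschwindigkeit. Mit v(0) = -3 erhalten wir v(t) = -18·t^5 + 25·t^4 - 8·t^3 + 2·t - 3. Das Integral von der Geschwindigkeit ist die Position. Mit x(0) = 5 erhalten wir x(t) = -3·t^6 + 5·t^5 - 2·t^4 + t^2 - 3·t + 5. Wir haben die Position x(t) = -3·t^6 + 5·t^5 - 2·t^4 + t^2 - 3·t + 5. Durch Einsetzen von t = 3: x(3) = -1129.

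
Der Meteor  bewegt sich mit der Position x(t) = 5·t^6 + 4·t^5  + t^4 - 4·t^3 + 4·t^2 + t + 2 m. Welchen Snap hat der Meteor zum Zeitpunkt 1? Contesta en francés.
Pour résoudre ceci, nous devons prendre 4 dérivées de notre équation de la position x(t) = 5·t^6 + 4·t^5 + t^4 - 4·t^3 + 4·t^2 + t + 2. En dérivant la position, nous obtenons la vitesse: v(t) = 30·t^5 + 20·t^4 + 4·t^3 - 12·t^2 + 8·t + 1. En prenant d/dt de v(t), nous trouvons a(t) = 150·t^4 + 80·t^3 + 12·t^2 - 24·t + 8. En prenant d/dt de a(t), nous trouvons j(t) = 600·t^3 + 240·t^2 + 24·t - 24. En dérivant le jerk, nous obtenons le snap: s(t) = 1800·t^2 + 480·t + 24. De l'équation du snap s(t) = 1800·t^2 + 480·t + 24, nous substituons t = 1 pour obtenir s = 2304.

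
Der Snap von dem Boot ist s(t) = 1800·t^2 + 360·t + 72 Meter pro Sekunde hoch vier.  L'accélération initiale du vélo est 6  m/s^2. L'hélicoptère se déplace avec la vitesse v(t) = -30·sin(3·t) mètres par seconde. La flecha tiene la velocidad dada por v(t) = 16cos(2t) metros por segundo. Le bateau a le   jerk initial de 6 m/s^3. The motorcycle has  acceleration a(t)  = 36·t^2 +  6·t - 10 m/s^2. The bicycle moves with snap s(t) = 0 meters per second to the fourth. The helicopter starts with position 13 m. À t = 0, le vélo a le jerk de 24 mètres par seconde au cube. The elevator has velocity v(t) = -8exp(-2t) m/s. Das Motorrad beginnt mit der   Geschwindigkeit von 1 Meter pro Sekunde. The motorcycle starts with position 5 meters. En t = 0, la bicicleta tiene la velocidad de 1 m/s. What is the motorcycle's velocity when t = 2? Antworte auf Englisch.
We need to integrate our acceleration equation a(t) = 36·t^2 + 6·t - 10 1 time. Finding the integral of a(t) and using v(0) = 1: v(t) = 12·t^3 + 3·t^2 - 10·t + 1. Using v(t) = 12·t^3 + 3·t^2 - 10·t + 1 and substituting t = 2, we find v = 89.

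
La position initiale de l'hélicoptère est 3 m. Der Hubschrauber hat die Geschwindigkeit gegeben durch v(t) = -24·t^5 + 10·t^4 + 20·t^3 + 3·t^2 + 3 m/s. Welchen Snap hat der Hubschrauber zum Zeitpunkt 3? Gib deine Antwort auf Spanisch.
Para resolver esto, necesitamos tomar 3 derivadas de nuestra ecuación de la velocidad v(t) = -24·t^5 + 10·t^4 + 20·t^3 + 3·t^2 + 3. La derivada de la velocidad da la aceleración: a(t) = -120·t^4 + 40·t^3 + 60·t^2 + 6·t. La derivada de la aceleración da la sacudida: j(t) = -480·t^3 + 120·t^2 + 120·t + 6. La derivada de la sacudida da el snap: s(t) = -1440·t^2 + 240·t + 120. Usando s(t) = -1440·t^2 + 240·t + 120 y sustituyendo t = 3, encontramos s = -12120.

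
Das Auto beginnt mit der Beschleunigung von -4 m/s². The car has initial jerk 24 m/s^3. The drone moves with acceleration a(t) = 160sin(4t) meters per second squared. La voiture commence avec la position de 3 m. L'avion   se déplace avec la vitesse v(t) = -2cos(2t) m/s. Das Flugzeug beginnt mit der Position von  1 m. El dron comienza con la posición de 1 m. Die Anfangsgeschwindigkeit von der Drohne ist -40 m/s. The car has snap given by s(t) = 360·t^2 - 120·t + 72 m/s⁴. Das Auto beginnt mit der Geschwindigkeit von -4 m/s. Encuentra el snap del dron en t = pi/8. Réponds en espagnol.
Partiendo de la aceleración a(t) = 160·sin(4·t), tomamos 2 derivadas. Tomando d/dt de a(t), encontramos j(t) = 640·cos(4·t). La derivada de la sacudida da el snap: s(t) = -2560·sin(4·t). Usando s(t) = -2560·sin(4·t) y sustituyendo t = pi/8, encontramos s = -2560.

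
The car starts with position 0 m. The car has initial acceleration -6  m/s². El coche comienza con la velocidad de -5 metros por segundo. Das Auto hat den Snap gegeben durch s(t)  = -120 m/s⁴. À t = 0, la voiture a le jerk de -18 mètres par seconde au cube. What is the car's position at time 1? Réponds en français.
En partant du snap s(t) = -120, nous prenons 4 primitives. La primitive du snap est le jerk. En utilisant j(0) = -18, nous obtenons j(t) = -120·t - 18. En prenant ∫j(t)dt et en appliquant a(0) = -6, nous trouvons a(t) = -60·t^2 - 18·t - 6. En prenant ∫a(t)dt et en appliquant v(0) = -5, nous trouvons v(t) = -20·t^3 - 9·t^2 - 6·t - 5. L'intégrale de la vitesse, avec x(0) = 0, donne la position: x(t) = -5·t^4 - 3·t^3 - 3·t^2 - 5·t. Nous avons la position x(t) = -5·t^4 - 3·t^3 - 3·t^2 - 5·t. En substituant t = 1: x(1) = -16.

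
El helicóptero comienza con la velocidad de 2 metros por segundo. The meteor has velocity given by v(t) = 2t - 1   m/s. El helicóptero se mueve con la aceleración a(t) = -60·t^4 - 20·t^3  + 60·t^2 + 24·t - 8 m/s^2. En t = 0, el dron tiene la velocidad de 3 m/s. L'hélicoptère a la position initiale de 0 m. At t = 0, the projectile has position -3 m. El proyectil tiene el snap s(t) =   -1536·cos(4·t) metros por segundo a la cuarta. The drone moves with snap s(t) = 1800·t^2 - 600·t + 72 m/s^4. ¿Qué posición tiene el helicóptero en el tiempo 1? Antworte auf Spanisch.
Para resolver esto, necesitamos tomar 2 antiderivadas de nuestra ecuación de la aceleración a(t) = -60·t^4 - 20·t^3 + 60·t^2 + 24·t - 8. La antiderivada de la aceleración es la velocidad. Usando v(0) = 2, obtenemos v(t) = -12·t^5 - 5·t^4 + 20·t^3 + 12·t^2 - 8·t + 2. La integral de la velocidad, con x(0) = 0, da la posición: x(t) = -2·t^6 - t^5 + 5·t^4 + 4·t^3 - 4·t^2 + 2·t. Tenemos la posición x(t) = -2·t^6 - t^5 + 5·t^4 + 4·t^3 - 4·t^2 + 2·t. Sustituyendo t = 1: x(1) = 4.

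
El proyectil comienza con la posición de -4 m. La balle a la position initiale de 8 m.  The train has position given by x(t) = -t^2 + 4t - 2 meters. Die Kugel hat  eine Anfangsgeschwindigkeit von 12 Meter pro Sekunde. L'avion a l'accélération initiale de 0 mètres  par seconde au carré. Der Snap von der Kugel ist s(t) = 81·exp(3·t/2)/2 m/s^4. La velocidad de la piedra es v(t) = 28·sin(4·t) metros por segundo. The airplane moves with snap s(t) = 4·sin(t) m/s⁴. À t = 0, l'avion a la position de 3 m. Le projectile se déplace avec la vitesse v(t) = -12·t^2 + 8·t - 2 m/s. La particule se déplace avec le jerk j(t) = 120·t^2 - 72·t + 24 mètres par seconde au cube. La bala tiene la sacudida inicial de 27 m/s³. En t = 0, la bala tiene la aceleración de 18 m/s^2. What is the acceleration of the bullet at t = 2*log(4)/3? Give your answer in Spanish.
Debemos encontrar la antiderivada de nuestra ecuación del snap s(t) = 81·exp(3·t/2)/2 2 veces. La antiderivada del snap, con j(0) = 27, da la sacudida: j(t) = 27·exp(3·t/2). La antiderivada de la sacudida es la aceleración. Usando a(0) = 18, obtenemos a(t) = 18·exp(3·t/2). Usando a(t) = 18·exp(3·t/2) y sustituyendo t = 2*log(4)/3, encontramos a = 72.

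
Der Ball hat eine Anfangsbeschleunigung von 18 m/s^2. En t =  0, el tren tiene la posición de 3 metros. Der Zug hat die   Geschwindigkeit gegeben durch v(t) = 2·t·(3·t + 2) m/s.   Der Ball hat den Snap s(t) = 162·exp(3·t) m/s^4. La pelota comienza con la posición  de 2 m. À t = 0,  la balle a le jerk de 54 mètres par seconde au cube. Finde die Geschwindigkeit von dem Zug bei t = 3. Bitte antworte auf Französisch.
De l'équation de la vitesse v(t) = 2·t·(3·t + 2), nous substituons t = 3 pour obtenir v = 66.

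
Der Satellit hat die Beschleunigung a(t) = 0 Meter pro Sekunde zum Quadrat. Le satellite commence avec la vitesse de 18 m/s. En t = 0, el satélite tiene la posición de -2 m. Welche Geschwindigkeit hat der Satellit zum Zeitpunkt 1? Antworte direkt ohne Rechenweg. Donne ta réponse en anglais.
v(1) = 18.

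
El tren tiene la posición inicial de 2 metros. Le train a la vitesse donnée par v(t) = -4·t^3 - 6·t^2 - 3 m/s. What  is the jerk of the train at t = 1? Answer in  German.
Um dies zu lösen, müssen wir 2 Ableitungen unserer Gleichung für die Geschwindigkeit v(t) = -4·t^3 - 6·t^2 - 3 nehmen. Die Ableitung von der Geschwindigkeit ergibt die Beschleunigung: a(t) = -12·t^2 - 12·t. Die Ableitung von der Beschleunigung ergibt den Ruck: j(t) = -24·t - 12. Wir haben den Ruck j(t) = -24·t - 12. Durch Einsetzen von t = 1: j(1) = -36.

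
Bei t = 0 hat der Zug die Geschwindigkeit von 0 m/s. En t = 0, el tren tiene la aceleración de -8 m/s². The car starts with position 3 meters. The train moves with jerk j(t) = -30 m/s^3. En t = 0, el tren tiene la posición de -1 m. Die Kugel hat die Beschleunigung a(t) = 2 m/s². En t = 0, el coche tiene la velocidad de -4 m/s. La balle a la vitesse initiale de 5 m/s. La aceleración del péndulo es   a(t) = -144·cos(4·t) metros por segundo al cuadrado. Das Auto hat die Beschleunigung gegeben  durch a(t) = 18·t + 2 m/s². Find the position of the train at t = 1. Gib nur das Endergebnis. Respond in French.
La position à t = 1 est x = -10.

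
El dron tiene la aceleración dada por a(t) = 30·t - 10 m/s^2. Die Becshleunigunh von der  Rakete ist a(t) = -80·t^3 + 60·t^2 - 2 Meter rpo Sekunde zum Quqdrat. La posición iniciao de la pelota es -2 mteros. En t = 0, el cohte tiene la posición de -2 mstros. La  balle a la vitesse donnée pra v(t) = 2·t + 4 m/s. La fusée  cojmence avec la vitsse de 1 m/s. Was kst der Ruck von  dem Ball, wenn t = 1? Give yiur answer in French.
Pour résoudre ceci, nous devons prendre 2 dérivées de notre équation de la vitesse v(t) = 2·t + 4. La dérivée de la vitesse donne l'accélération: a(t) = 2. En prenant d/dt de a(t), nous trouvons j(t) = 0. De l'équation du jerk j(t) = 0, nous substituons t = 1 pour obtenir j = 0.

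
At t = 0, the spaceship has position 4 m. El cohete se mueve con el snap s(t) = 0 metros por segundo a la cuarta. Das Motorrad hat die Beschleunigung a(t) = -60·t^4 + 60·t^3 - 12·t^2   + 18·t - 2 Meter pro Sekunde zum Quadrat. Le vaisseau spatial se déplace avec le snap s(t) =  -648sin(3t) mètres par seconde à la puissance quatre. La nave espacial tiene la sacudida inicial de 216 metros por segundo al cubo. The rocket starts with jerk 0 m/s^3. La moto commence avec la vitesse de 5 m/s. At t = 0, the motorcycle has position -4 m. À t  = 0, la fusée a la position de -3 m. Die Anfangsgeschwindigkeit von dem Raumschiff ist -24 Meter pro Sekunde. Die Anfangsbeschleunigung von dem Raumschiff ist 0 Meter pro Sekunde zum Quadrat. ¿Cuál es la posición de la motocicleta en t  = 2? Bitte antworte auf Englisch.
Starting from acceleration a(t) = -60·t^4 + 60·t^3 - 12·t^2 + 18·t - 2, we take 2 antiderivatives. Integrating acceleration and using the initial condition v(0) = 5, we get v(t) = -12·t^5 + 15·t^4 - 4·t^3 + 9·t^2 - 2·t + 5. The integral of velocity, with x(0) = -4, gives position: x(t) = -2·t^6 + 3·t^5 - t^4 + 3·t^3 - t^2 + 5·t - 4. Using x(t) = -2·t^6 + 3·t^5 - t^4 + 3·t^3 - t^2 + 5·t - 4 and substituting t = 2, we find x = -22.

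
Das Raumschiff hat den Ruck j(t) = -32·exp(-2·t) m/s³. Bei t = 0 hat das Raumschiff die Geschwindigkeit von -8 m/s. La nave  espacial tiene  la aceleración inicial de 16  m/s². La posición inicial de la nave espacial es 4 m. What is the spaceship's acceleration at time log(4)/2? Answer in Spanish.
Para resolver esto, necesitamos tomar 1 integral de nuestra ecuación de la sacudida j(t) = -32·exp(-2·t). Integrando la sacudida y usando la condición inicial a(0) = 16, obtenemos a(t) = 16·exp(-2·t). Tenemos la aceleración a(t) = 16·exp(-2·t). Sustituyendo t = log(4)/2: a(log(4)/2) = 4.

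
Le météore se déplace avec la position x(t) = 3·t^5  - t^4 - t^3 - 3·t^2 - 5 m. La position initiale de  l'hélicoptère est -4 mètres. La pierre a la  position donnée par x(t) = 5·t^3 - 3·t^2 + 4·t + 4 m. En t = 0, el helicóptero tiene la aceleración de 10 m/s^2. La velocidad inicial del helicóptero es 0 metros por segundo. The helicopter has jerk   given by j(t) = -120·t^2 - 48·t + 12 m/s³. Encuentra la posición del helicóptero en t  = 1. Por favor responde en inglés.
To solve this, we need to take 3 antiderivatives of our jerk equation j(t) = -120·t^2 - 48·t + 12. The integral of jerk is acceleration. Using a(0) = 10, we get a(t) = -40·t^3 - 24·t^2 + 12·t + 10. The antiderivative of acceleration is velocity. Using v(0) = 0, we get v(t) = 2·t·(-5·t^3 - 4·t^2 + 3·t + 5). Integrating velocity and using the initial condition x(0) = -4, we get x(t) = -2·t^5 - 2·t^4 + 2·t^3 + 5·t^2 - 4. We have position x(t) = -2·t^5 - 2·t^4 + 2·t^3 + 5·t^2 - 4. Substituting t = 1: x(1) = -1.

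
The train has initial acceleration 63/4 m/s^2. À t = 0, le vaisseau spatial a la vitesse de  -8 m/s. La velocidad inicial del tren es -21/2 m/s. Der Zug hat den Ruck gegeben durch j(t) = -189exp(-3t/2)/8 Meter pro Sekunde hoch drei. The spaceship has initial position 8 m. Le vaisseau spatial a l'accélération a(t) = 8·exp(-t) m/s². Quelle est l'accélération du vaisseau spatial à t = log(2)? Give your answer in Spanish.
Usando a(t) = 8·exp(-t) y sustituyendo t = log(2), encontramos a = 4.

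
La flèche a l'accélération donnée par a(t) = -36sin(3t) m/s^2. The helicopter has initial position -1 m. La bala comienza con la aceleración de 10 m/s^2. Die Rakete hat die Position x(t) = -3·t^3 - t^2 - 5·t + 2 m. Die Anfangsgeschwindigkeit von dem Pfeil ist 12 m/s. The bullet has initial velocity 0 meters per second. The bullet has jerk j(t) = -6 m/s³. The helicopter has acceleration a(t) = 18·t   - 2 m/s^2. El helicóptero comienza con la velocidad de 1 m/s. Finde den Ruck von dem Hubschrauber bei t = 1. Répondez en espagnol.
Debemos derivar nuestra ecuación de la aceleración a(t) = 18·t - 2 1 vez. La derivada de la aceleración da la sacudida: j(t) = 18. Tenemos la sacudida j(t) = 18. Sustituyendo t = 1: j(1) = 18.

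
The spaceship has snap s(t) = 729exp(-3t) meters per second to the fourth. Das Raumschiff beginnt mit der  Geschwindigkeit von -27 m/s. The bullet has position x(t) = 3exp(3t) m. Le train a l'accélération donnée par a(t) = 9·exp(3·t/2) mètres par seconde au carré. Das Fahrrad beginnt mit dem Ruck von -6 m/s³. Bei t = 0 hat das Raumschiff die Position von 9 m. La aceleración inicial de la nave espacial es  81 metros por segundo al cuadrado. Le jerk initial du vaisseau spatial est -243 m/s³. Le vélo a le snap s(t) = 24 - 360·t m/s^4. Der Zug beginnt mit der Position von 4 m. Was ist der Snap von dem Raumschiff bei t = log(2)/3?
Wir haben den Snap s(t) = 729·exp(-3·t). Durch Einsetzen von t = log(2)/3: s(log(2)/3) = 729/2.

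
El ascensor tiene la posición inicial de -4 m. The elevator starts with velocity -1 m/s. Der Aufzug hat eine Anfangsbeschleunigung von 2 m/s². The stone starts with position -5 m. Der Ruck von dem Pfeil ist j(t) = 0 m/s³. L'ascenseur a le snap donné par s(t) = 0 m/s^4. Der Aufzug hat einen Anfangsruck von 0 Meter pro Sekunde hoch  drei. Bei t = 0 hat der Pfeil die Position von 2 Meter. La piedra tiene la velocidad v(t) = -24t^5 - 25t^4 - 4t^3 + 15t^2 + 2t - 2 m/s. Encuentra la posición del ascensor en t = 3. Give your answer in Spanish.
Para resolver esto, necesitamos tomar 4 integrales de nuestra ecuación del snap s(t) = 0. Tomando ∫s(t)dt y aplicando j(0) = 0, encontramos j(t) = 0. Tomando ∫j(t)dt y aplicando a(0) = 2, encontramos a(t) = 2. La integral de la aceleración es la velocidad. Usando v(0) = -1, obtenemos v(t) = 2·t - 1. La antiderivada de la velocidad, con x(0) = -4, da la posición: x(t) = t^2 - t - 4. De la ecuación de la posición x(t) = t^2 - t - 4, sustituimos t = 3 para obtener x = 2.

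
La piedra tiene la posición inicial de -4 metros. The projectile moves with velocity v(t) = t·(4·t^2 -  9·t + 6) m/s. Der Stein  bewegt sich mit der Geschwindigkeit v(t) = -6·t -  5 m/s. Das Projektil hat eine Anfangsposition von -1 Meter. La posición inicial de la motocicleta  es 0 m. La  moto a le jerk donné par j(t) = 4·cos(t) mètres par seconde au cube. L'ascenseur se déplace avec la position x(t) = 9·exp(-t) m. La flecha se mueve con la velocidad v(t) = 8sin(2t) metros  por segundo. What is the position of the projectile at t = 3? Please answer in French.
Nous devons intégrer notre équation de la vitesse v(t) = t·(4·t^2 - 9·t + 6) 1 fois. La primitive de la vitesse, avec x(0) = -1, donne la position: x(t) = t^4 - 3·t^3 + 3·t^2 - 1. De l'équation de la position x(t) = t^4 - 3·t^3 + 3·t^2 - 1, nous substituons t = 3 pour obtenir x = 26.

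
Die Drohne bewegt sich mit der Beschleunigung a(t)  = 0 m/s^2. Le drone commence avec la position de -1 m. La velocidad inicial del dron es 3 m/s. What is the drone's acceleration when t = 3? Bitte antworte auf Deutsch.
Aus der Gleichung für die Beschleunigung a(t) = 0, setzen wir t = 3 ein und erhalten a = 0.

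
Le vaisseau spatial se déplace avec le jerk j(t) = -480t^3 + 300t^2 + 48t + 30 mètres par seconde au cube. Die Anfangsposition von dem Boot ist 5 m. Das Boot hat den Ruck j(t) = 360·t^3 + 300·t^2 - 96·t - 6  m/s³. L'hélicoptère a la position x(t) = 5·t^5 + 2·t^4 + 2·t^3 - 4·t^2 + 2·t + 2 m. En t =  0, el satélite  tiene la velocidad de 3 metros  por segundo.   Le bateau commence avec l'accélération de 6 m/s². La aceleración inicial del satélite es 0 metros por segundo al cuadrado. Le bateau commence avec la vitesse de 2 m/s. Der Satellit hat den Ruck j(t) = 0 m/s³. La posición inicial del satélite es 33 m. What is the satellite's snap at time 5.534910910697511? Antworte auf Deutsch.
Ausgehend von dem Ruck j(t) = 0, nehmen wir 1 Ableitung. Durch Ableiten von dem Ruck erhalten wir den Snap: s(t) = 0. Mit s(t) = 0 und Einsetzen von t = 5.534910910697511, finden wir s = 0.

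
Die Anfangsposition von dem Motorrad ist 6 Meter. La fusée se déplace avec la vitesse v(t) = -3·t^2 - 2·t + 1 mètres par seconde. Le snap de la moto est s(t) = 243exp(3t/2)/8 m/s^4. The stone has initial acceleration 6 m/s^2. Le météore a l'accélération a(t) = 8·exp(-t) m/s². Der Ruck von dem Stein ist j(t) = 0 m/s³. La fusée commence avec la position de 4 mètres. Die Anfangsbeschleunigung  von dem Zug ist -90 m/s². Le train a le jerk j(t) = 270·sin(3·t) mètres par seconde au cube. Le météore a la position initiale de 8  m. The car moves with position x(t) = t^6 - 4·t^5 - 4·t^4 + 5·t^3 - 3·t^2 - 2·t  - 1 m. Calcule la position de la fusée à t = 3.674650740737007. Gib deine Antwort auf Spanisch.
Para resolver esto, necesitamos tomar 1 antiderivada de nuestra ecuación de la velocidad v(t) = -3·t^2 - 2·t + 1. Integrando la velocidad y usando la condición inicial x(0) = 4, obtenemos x(t) = -t^3 - t^2 + t + 4. Tenemos la posición x(t) = -t^3 - t^2 + t + 4. Sustituyendo t = 3.674650740737007: x(3.674650740737007) = -55.4474296515701.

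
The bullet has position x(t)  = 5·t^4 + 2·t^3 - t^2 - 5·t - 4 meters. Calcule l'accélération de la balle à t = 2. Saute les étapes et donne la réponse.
À t = 2, a = 262.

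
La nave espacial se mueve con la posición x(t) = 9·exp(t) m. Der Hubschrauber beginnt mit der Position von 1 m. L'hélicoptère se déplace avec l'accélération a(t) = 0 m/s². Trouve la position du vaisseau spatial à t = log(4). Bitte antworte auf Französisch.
De l'équation de la position x(t) = 9·exp(t), nous substituons t = log(4) pour obtenir x = 36.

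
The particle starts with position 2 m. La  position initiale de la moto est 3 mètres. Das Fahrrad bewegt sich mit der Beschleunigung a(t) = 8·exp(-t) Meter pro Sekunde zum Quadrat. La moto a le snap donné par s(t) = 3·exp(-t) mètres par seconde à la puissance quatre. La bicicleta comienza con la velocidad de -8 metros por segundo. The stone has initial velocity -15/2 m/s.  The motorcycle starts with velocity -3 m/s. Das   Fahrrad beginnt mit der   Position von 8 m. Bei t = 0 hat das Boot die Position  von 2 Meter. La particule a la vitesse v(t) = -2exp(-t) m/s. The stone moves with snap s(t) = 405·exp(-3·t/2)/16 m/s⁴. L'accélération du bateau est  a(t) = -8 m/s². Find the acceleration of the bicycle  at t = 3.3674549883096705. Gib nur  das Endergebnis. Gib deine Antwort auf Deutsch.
Bei t = 3.3674549883096705, a = 0.275818166714984.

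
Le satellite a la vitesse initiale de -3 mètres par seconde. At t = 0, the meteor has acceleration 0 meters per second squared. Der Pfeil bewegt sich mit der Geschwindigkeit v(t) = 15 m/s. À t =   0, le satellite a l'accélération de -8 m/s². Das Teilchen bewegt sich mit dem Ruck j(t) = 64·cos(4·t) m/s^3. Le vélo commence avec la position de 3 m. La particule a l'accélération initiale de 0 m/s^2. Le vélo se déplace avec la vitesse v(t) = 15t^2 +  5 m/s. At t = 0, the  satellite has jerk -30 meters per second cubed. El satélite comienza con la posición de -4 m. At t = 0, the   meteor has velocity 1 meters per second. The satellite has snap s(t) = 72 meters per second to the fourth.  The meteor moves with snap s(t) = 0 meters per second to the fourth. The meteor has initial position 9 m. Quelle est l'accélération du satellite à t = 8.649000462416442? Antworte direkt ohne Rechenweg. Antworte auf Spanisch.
En t = 8.649000462416442, a = 2425.51751008718.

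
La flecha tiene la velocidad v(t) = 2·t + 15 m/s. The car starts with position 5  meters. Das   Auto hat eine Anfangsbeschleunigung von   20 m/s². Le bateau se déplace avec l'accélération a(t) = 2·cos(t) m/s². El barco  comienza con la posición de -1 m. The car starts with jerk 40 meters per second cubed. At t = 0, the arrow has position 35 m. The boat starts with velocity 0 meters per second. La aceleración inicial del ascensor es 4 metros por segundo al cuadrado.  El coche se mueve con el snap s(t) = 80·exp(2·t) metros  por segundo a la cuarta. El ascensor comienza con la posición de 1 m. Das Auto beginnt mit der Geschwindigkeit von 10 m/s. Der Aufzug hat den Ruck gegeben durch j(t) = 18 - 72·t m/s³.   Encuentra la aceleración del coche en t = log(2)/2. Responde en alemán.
Um dies zu lösen, müssen wir 2 Stammfunktionen unserer Gleichung für den Snap s(t) = 80·exp(2·t) finden. Mit ∫s(t)dt und Anwendung von j(0) = 40, finden wir j(t) = 40·exp(2·t). Das Integral von dem Ruck ist die Beschleunigung. Mit a(0) = 20 erhalten wir a(t) = 20·exp(2·t). Aus der Gleichung für die Beschleunigung a(t) = 20·exp(2·t), setzen wir t = log(2)/2 ein und erhalten a = 40.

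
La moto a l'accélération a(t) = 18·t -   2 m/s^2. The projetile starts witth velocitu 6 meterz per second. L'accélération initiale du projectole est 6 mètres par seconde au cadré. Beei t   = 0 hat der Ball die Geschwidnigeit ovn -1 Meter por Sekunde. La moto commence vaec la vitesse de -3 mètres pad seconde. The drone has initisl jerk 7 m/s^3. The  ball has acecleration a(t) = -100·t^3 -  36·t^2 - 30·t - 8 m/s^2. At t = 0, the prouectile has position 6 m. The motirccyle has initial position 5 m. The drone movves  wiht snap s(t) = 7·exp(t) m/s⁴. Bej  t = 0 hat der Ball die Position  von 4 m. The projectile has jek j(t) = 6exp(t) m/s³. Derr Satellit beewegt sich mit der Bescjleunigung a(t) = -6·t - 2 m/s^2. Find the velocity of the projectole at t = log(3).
To find the answer, we compute 2 antiderivatives of j(t) = 6·exp(t). Integrating jerk and using the initial condition a(0) = 6, we get a(t) = 6·exp(t). Finding the antiderivative of a(t) and using v(0) = 6: v(t) = 6·exp(t). Using v(t) = 6·exp(t) and substituting t = log(3), we find v = 18.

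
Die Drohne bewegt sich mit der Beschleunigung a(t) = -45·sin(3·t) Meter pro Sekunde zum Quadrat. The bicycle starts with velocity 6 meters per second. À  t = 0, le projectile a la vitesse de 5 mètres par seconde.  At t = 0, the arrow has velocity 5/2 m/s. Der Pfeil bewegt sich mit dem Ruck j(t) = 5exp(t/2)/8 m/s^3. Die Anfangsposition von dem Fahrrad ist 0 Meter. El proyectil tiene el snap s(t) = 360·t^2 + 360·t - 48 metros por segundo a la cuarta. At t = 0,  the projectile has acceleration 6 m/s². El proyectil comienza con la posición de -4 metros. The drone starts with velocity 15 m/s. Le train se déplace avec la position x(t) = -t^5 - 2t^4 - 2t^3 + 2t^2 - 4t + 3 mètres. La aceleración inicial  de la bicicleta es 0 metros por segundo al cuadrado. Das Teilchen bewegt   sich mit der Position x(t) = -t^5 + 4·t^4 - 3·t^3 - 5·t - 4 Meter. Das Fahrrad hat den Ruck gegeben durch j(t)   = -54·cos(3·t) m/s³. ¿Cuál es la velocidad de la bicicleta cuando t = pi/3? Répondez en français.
Nous devons trouver la primitive de notre équation du jerk j(t) = -54·cos(3·t) 2 fois. En intégrant le jerk et en utilisant la condition initiale a(0) = 0, nous obtenons a(t) = -18·sin(3·t). L'intégrale de l'accélération, avec v(0) = 6, donne la vitesse: v(t) = 6·cos(3·t). De l'équation de la vitesse v(t) = 6·cos(3·t), nous substituons t = pi/3 pour obtenir v = -6.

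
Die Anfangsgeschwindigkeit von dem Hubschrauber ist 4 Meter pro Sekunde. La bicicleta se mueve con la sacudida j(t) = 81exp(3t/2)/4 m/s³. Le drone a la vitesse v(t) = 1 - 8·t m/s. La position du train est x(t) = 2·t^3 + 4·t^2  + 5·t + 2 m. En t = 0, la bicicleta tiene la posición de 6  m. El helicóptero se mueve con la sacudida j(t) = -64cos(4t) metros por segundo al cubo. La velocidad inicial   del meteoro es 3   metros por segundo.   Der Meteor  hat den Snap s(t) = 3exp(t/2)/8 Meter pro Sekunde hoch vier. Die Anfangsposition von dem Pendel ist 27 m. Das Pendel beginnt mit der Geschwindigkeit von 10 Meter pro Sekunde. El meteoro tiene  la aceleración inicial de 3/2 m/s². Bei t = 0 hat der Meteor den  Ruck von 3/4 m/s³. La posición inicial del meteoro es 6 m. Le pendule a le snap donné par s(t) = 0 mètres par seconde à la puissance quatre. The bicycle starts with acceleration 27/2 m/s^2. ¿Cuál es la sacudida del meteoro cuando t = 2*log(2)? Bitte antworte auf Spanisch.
Partiendo del snap s(t) = 3·exp(t/2)/8, tomamos 1 integral. La integral del snap es la sacudida. Usando j(0) = 3/4, obtenemos j(t) = 3·exp(t/2)/4. Usando j(t) = 3·exp(t/2)/4 y sustituyendo t = 2*log(2), encontramos j = 3/2.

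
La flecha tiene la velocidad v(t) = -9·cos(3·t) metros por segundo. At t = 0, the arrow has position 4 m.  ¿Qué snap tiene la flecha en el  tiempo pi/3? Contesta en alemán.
Um dies zu lösen, müssen wir 3 Ableitungen unserer Gleichung für die Geschwindigkeit v(t) = -9·cos(3·t) nehmen. Durch Ableiten von der Geschwindigkeit erhalten wir die Beschleunigung: a(t) = 27·sin(3·t). Mit d/dt von a(t) finden wir j(t) = 81·cos(3·t). Die Ableitung von dem Ruck ergibt den Snap: s(t) = -243·sin(3·t). Aus der Gleichung für den Snap s(t) = -243·sin(3·t), setzen wir t = pi/3 ein und erhalten s = 0.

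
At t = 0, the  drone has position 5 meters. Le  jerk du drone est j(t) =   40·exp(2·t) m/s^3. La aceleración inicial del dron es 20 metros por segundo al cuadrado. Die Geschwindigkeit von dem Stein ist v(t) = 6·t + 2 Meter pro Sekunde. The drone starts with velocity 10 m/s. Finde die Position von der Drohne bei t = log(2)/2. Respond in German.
Ausgehend von dem Ruck j(t) = 40·exp(2·t), nehmen wir 3 Integrale. Die Stammfunktion von dem Ruck, mit a(0) = 20, ergibt die Beschleunigung: a(t) = 20·exp(2·t). Mit ∫a(t)dt und Anwendung von v(0) = 10, finden wir v(t) = 10·exp(2·t). Mit ∫v(t)dt und Anwendung von x(0) = 5, finden wir x(t) = 5·exp(2·t). Wir haben die Position x(t) = 5·exp(2·t). Durch Einsetzen von t = log(2)/2: x(log(2)/2) = 10.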